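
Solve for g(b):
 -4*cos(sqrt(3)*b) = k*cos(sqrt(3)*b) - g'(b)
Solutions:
 g(b) = C1 + sqrt(3)*k*sin(sqrt(3)*b)/3 + 4*sqrt(3)*sin(sqrt(3)*b)/3


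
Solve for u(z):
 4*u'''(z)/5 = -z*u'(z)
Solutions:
 u(z) = C1 + Integral(C2*airyai(-10^(1/3)*z/2) + C3*airybi(-10^(1/3)*z/2), z)


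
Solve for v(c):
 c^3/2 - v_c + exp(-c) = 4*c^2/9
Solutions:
 v(c) = C1 + c^4/8 - 4*c^3/27 - exp(-c)


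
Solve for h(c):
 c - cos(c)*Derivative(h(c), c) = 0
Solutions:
 h(c) = C1 + Integral(c/cos(c), c)


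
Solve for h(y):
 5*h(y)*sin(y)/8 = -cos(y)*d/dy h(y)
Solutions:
 h(y) = C1*cos(y)^(5/8)


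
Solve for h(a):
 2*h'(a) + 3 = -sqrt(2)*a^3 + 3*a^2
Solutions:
 h(a) = C1 - sqrt(2)*a^4/8 + a^3/2 - 3*a/2


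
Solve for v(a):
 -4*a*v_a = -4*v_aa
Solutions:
 v(a) = C1 + C2*erfi(sqrt(2)*a/2)


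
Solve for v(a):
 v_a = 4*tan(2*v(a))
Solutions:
 v(a) = -asin(C1*exp(8*a))/2 + pi/2
 v(a) = asin(C1*exp(8*a))/2


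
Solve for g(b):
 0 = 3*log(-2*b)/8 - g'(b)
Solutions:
 g(b) = C1 + 3*b*log(-b)/8 + 3*b*(-1 + log(2))/8


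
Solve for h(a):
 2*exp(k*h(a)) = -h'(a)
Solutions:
 h(a) = Piecewise((log(1/(C1*k + 2*a*k))/k, Ne(k, 0)), (nan, True))
 h(a) = Piecewise((C1 - 2*a, Eq(k, 0)), (nan, True))


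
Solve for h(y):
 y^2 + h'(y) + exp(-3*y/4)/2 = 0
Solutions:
 h(y) = C1 - y^3/3 + 2*exp(-3*y/4)/3


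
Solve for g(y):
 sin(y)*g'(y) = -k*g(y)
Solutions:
 g(y) = C1*exp(k*(-log(cos(y) - 1) + log(cos(y) + 1))/2)


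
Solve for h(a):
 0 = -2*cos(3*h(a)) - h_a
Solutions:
 h(a) = -asin((C1 + exp(12*a))/(C1 - exp(12*a)))/3 + pi/3
 h(a) = asin((C1 + exp(12*a))/(C1 - exp(12*a)))/3


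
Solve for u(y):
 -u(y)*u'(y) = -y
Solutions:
 u(y) = -sqrt(C1 + y^2)
 u(y) = sqrt(C1 + y^2)


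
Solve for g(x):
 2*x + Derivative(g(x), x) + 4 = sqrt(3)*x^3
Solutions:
 g(x) = C1 + sqrt(3)*x^4/4 - x^2 - 4*x


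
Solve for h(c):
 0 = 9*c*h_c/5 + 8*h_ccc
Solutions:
 h(c) = C1 + Integral(C2*airyai(-15^(2/3)*c/10) + C3*airybi(-15^(2/3)*c/10), c)


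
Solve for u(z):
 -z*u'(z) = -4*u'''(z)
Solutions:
 u(z) = C1 + Integral(C2*airyai(2^(1/3)*z/2) + C3*airybi(2^(1/3)*z/2), z)


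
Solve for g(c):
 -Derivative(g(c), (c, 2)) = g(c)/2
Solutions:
 g(c) = C1*sin(sqrt(2)*c/2) + C2*cos(sqrt(2)*c/2)


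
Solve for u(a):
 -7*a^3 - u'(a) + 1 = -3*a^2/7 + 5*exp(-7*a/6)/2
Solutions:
 u(a) = C1 - 7*a^4/4 + a^3/7 + a + 15*exp(-7*a/6)/7


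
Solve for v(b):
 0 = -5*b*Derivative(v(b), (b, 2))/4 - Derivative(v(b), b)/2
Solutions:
 v(b) = C1 + C2*b^(3/5)


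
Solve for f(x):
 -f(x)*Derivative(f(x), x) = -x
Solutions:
 f(x) = -sqrt(C1 + x^2)
 f(x) = sqrt(C1 + x^2)


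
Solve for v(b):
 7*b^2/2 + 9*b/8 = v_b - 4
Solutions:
 v(b) = C1 + 7*b^3/6 + 9*b^2/16 + 4*b


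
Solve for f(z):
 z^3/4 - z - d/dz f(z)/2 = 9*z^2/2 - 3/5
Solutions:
 f(z) = C1 + z^4/8 - 3*z^3 - z^2 + 6*z/5


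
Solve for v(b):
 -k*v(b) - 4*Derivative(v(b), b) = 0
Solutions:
 v(b) = C1*exp(-b*k/4)


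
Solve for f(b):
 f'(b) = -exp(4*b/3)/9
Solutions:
 f(b) = C1 - exp(4*b/3)/12


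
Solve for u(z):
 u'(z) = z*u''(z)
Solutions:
 u(z) = C1 + C2*z^2


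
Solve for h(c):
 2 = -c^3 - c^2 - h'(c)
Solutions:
 h(c) = C1 - c^4/4 - c^3/3 - 2*c


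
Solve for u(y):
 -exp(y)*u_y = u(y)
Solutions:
 u(y) = C1*exp(exp(-y))


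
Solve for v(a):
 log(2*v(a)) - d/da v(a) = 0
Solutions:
 -Integral(1/(log(_y) + log(2)), (_y, v(a))) = C1 - a


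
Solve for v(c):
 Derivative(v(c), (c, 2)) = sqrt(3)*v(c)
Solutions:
 v(c) = C1*exp(-3^(1/4)*c) + C2*exp(3^(1/4)*c)


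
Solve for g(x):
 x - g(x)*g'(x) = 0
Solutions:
 g(x) = -sqrt(C1 + x^2)
 g(x) = sqrt(C1 + x^2)


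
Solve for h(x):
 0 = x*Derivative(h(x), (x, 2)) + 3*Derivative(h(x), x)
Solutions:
 h(x) = C1 + C2/x^2


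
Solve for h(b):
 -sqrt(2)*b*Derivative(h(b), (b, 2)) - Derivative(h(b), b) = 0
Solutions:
 h(b) = C1 + C2*b^(1 - sqrt(2)/2)


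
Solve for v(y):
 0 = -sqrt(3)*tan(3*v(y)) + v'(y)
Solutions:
 v(y) = -asin(C1*exp(3*sqrt(3)*y))/3 + pi/3
 v(y) = asin(C1*exp(3*sqrt(3)*y))/3


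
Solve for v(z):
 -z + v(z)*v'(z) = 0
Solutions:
 v(z) = -sqrt(C1 + z^2)
 v(z) = sqrt(C1 + z^2)


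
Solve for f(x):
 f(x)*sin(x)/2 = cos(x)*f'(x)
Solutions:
 f(x) = C1/sqrt(cos(x))


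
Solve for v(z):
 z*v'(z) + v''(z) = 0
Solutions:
 v(z) = C1 + C2*erf(sqrt(2)*z/2)


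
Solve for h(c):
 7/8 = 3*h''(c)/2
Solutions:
 h(c) = C1 + C2*c + 7*c^2/24


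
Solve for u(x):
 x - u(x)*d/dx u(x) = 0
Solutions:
 u(x) = -sqrt(C1 + x^2)
 u(x) = sqrt(C1 + x^2)


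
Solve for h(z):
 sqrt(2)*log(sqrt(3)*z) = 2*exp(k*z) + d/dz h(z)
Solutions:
 h(z) = C1 + sqrt(2)*z*log(z) + sqrt(2)*z*(-1 + log(3)/2) + Piecewise((-2*exp(k*z)/k, Ne(k, 0)), (-2*z, True))


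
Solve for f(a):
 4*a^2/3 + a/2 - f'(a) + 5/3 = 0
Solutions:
 f(a) = C1 + 4*a^3/9 + a^2/4 + 5*a/3


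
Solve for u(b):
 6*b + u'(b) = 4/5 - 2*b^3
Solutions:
 u(b) = C1 - b^4/2 - 3*b^2 + 4*b/5


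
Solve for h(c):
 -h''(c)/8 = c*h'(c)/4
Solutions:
 h(c) = C1 + C2*erf(c)


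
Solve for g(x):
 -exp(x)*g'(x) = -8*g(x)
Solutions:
 g(x) = C1*exp(-8*exp(-x))


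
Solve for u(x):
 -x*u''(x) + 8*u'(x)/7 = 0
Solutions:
 u(x) = C1 + C2*x^(15/7)


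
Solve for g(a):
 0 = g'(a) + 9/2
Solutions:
 g(a) = C1 - 9*a/2


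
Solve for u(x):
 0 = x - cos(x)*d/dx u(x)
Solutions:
 u(x) = C1 + Integral(x/cos(x), x)


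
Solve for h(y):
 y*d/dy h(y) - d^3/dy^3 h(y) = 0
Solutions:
 h(y) = C1 + Integral(C2*airyai(y) + C3*airybi(y), y)


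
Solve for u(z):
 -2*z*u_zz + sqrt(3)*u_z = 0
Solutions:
 u(z) = C1 + C2*z^(sqrt(3)/2 + 1)


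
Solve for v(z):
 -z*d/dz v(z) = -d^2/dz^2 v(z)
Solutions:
 v(z) = C1 + C2*erfi(sqrt(2)*z/2)


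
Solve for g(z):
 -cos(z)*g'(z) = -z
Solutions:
 g(z) = C1 + Integral(z/cos(z), z)


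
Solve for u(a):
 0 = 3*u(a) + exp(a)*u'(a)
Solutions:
 u(a) = C1*exp(3*exp(-a))


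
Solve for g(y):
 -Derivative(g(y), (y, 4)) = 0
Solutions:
 g(y) = C1 + C2*y + C3*y^2 + C4*y^3


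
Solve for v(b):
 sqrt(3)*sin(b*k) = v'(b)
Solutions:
 v(b) = C1 - sqrt(3)*cos(b*k)/k


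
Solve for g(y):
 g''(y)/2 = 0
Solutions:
 g(y) = C1 + C2*y


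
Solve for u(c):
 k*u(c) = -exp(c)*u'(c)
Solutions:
 u(c) = C1*exp(k*exp(-c))


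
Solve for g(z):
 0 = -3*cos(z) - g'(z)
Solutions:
 g(z) = C1 - 3*sin(z)


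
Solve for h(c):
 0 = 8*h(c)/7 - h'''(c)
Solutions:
 h(c) = C3*exp(2*7^(2/3)*c/7) + (C1*sin(sqrt(3)*7^(2/3)*c/7) + C2*cos(sqrt(3)*7^(2/3)*c/7))*exp(-7^(2/3)*c/7)


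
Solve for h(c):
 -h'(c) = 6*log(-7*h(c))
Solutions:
 Integral(1/(log(-_y) + log(7)), (_y, h(c)))/6 = C1 - c


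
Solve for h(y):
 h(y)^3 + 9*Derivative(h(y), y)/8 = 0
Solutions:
 h(y) = -3*sqrt(2)*sqrt(-1/(C1 - 8*y))/2
 h(y) = 3*sqrt(2)*sqrt(-1/(C1 - 8*y))/2


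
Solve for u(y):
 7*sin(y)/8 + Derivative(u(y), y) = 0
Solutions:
 u(y) = C1 + 7*cos(y)/8


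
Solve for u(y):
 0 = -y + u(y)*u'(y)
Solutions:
 u(y) = -sqrt(C1 + y^2)
 u(y) = sqrt(C1 + y^2)


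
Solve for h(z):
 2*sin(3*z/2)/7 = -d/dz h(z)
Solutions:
 h(z) = C1 + 4*cos(3*z/2)/21


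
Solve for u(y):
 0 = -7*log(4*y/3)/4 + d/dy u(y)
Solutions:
 u(y) = C1 + 7*y*log(y)/4 - 7*y*log(3)/4 - 7*y/4 + 7*y*log(2)/2


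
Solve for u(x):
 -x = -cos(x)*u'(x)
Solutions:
 u(x) = C1 + Integral(x/cos(x), x)


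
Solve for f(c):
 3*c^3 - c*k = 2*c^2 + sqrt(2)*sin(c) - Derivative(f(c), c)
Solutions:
 f(c) = C1 - 3*c^4/4 + 2*c^3/3 + c^2*k/2 - sqrt(2)*cos(c)


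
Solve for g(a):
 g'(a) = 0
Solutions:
 g(a) = C1


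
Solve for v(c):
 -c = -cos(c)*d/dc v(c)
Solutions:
 v(c) = C1 + Integral(c/cos(c), c)


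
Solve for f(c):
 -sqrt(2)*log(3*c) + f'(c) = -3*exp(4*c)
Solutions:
 f(c) = C1 + sqrt(2)*c*log(c) + sqrt(2)*c*(-1 + log(3)) - 3*exp(4*c)/4


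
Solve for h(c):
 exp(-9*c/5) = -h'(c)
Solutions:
 h(c) = C1 + 5*exp(-9*c/5)/9


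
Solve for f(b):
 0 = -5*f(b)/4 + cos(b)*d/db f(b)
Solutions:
 f(b) = C1*(sin(b) + 1)^(5/8)/(sin(b) - 1)^(5/8)


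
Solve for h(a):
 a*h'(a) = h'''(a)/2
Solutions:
 h(a) = C1 + Integral(C2*airyai(2^(1/3)*a) + C3*airybi(2^(1/3)*a), a)


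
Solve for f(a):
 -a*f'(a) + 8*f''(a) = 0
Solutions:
 f(a) = C1 + C2*erfi(a/4)


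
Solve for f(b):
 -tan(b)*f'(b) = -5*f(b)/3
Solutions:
 f(b) = C1*sin(b)^(5/3)


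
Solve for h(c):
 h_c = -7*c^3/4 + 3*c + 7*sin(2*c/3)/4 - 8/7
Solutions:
 h(c) = C1 - 7*c^4/16 + 3*c^2/2 - 8*c/7 - 21*cos(2*c/3)/8


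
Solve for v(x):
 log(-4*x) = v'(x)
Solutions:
 v(x) = C1 + x*log(-x) + x*(-1 + 2*log(2))


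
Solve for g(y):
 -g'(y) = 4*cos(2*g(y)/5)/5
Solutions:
 4*y/5 - 5*log(sin(2*g(y)/5) - 1)/4 + 5*log(sin(2*g(y)/5) + 1)/4 = C1


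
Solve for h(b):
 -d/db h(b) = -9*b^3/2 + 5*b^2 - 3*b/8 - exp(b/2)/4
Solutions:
 h(b) = C1 + 9*b^4/8 - 5*b^3/3 + 3*b^2/16 + exp(b/2)/2


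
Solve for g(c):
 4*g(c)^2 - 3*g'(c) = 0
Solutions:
 g(c) = -3/(C1 + 4*c)


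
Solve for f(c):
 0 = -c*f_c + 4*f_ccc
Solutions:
 f(c) = C1 + Integral(C2*airyai(2^(1/3)*c/2) + C3*airybi(2^(1/3)*c/2), c)


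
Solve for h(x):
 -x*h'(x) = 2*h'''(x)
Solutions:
 h(x) = C1 + Integral(C2*airyai(-2^(2/3)*x/2) + C3*airybi(-2^(2/3)*x/2), x)


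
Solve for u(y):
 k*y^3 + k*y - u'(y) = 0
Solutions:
 u(y) = C1 + k*y^4/4 + k*y^2/2


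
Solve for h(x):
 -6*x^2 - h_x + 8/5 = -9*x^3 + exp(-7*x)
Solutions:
 h(x) = C1 + 9*x^4/4 - 2*x^3 + 8*x/5 + exp(-7*x)/7


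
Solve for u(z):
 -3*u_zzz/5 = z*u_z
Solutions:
 u(z) = C1 + Integral(C2*airyai(-3^(2/3)*5^(1/3)*z/3) + C3*airybi(-3^(2/3)*5^(1/3)*z/3), z)


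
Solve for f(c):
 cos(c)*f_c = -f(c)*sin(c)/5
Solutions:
 f(c) = C1*cos(c)^(1/5)


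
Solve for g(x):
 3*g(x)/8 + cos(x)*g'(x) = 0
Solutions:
 g(x) = C1*(sin(x) - 1)^(3/16)/(sin(x) + 1)^(3/16)


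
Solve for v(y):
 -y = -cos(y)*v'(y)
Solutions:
 v(y) = C1 + Integral(y/cos(y), y)


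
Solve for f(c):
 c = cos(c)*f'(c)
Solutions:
 f(c) = C1 + Integral(c/cos(c), c)


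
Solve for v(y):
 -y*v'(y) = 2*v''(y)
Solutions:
 v(y) = C1 + C2*erf(y/2)


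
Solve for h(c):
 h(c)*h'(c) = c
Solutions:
 h(c) = -sqrt(C1 + c^2)
 h(c) = sqrt(C1 + c^2)


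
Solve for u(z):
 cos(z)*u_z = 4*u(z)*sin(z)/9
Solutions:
 u(z) = C1/cos(z)^(4/9)


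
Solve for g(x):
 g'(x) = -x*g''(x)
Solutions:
 g(x) = C1 + C2*log(x)


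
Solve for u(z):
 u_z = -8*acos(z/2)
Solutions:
 u(z) = C1 - 8*z*acos(z/2) + 8*sqrt(4 - z^2)


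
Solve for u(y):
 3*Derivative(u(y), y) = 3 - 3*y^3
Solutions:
 u(y) = C1 - y^4/4 + y


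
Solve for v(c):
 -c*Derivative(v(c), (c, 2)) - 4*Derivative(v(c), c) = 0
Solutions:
 v(c) = C1 + C2/c^3


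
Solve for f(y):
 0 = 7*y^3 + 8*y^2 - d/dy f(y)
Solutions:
 f(y) = C1 + 7*y^4/4 + 8*y^3/3


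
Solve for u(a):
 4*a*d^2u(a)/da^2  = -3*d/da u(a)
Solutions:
 u(a) = C1 + C2*a^(1/4)


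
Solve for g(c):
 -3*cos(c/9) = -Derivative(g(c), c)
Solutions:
 g(c) = C1 + 27*sin(c/9)


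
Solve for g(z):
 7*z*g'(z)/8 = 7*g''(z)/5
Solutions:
 g(z) = C1 + C2*erfi(sqrt(5)*z/4)


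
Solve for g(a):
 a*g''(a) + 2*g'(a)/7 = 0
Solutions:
 g(a) = C1 + C2*a^(5/7)


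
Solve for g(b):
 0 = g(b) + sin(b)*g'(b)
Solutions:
 g(b) = C1*sqrt(cos(b) + 1)/sqrt(cos(b) - 1)


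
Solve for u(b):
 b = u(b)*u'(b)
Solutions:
 u(b) = -sqrt(C1 + b^2)
 u(b) = sqrt(C1 + b^2)


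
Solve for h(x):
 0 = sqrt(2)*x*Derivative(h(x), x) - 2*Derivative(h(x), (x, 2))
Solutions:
 h(x) = C1 + C2*erfi(2^(1/4)*x/2)


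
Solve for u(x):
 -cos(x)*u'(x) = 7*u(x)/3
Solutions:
 u(x) = C1*(sin(x) - 1)^(7/6)/(sin(x) + 1)^(7/6)


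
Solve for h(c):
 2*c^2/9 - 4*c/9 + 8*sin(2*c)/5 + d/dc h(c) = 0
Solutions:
 h(c) = C1 - 2*c^3/27 + 2*c^2/9 + 4*cos(2*c)/5


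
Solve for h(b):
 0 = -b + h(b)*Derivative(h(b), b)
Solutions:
 h(b) = -sqrt(C1 + b^2)
 h(b) = sqrt(C1 + b^2)


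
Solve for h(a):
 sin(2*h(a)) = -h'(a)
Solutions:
 h(a) = pi - acos((-C1 - exp(4*a))/(C1 - exp(4*a)))/2
 h(a) = acos((-C1 - exp(4*a))/(C1 - exp(4*a)))/2


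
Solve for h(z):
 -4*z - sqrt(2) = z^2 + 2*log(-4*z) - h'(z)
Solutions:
 h(z) = C1 + z^3/3 + 2*z^2 + 2*z*log(-z) + z*(-2 + sqrt(2) + 4*log(2))


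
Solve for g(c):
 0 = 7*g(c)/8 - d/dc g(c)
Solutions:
 g(c) = C1*exp(7*c/8)


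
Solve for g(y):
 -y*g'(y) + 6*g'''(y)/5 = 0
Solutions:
 g(y) = C1 + Integral(C2*airyai(5^(1/3)*6^(2/3)*y/6) + C3*airybi(5^(1/3)*6^(2/3)*y/6), y)


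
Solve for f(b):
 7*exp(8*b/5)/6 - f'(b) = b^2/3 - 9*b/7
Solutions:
 f(b) = C1 - b^3/9 + 9*b^2/14 + 35*exp(8*b/5)/48


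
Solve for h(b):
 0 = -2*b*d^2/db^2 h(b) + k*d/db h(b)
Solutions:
 h(b) = C1 + b^(re(k)/2 + 1)*(C2*sin(log(b)*Abs(im(k))/2) + C3*cos(log(b)*im(k)/2))


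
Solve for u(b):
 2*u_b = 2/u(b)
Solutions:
 u(b) = -sqrt(C1 + 2*b)
 u(b) = sqrt(C1 + 2*b)


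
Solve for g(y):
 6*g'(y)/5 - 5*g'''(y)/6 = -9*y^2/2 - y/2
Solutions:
 g(y) = C1 + C2*exp(-6*y/5) + C3*exp(6*y/5) - 5*y^3/4 - 5*y^2/24 - 125*y/24


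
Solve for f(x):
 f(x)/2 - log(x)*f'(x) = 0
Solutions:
 f(x) = C1*exp(li(x)/2)


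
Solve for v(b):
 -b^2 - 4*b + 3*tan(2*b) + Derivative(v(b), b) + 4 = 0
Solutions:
 v(b) = C1 + b^3/3 + 2*b^2 - 4*b + 3*log(cos(2*b))/2


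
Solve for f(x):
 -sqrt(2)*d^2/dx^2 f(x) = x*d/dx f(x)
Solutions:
 f(x) = C1 + C2*erf(2^(1/4)*x/2)


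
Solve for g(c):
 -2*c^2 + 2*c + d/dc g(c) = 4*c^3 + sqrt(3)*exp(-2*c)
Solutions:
 g(c) = C1 + c^4 + 2*c^3/3 - c^2 - sqrt(3)*exp(-2*c)/2


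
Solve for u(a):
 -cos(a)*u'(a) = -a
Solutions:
 u(a) = C1 + Integral(a/cos(a), a)


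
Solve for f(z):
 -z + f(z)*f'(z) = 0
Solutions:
 f(z) = -sqrt(C1 + z^2)
 f(z) = sqrt(C1 + z^2)


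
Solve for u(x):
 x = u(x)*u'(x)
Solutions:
 u(x) = -sqrt(C1 + x^2)
 u(x) = sqrt(C1 + x^2)


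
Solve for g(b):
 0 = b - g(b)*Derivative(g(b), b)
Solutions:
 g(b) = -sqrt(C1 + b^2)
 g(b) = sqrt(C1 + b^2)


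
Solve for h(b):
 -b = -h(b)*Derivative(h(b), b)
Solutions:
 h(b) = -sqrt(C1 + b^2)
 h(b) = sqrt(C1 + b^2)


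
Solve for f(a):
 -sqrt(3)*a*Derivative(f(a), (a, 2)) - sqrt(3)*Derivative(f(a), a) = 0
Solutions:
 f(a) = C1 + C2*log(a)


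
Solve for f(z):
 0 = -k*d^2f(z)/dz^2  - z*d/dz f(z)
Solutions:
 f(z) = C1 + C2*sqrt(k)*erf(sqrt(2)*z*sqrt(1/k)/2)


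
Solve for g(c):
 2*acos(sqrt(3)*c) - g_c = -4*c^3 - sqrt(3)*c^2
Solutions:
 g(c) = C1 + c^4 + sqrt(3)*c^3/3 + 2*c*acos(sqrt(3)*c) - 2*sqrt(3)*sqrt(1 - 3*c^2)/3


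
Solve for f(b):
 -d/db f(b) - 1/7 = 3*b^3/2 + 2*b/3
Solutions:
 f(b) = C1 - 3*b^4/8 - b^2/3 - b/7


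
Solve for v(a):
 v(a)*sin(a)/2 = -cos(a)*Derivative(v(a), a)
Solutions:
 v(a) = C1*sqrt(cos(a))


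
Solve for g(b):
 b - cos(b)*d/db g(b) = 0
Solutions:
 g(b) = C1 + Integral(b/cos(b), b)


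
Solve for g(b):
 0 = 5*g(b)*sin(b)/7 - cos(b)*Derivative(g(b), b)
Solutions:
 g(b) = C1/cos(b)^(5/7)


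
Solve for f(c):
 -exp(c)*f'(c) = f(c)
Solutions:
 f(c) = C1*exp(exp(-c))


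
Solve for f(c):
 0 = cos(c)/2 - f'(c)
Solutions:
 f(c) = C1 + sin(c)/2


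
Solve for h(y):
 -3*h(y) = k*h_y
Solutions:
 h(y) = C1*exp(-3*y/k)


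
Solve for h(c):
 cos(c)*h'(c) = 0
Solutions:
 h(c) = C1


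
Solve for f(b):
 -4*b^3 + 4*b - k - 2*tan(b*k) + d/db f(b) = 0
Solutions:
 f(b) = C1 + b^4 - 2*b^2 + b*k + 2*Piecewise((-log(cos(b*k))/k, Ne(k, 0)), (0, True))


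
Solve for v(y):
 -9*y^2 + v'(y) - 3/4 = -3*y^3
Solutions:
 v(y) = C1 - 3*y^4/4 + 3*y^3 + 3*y/4


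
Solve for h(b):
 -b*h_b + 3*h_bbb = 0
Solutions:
 h(b) = C1 + Integral(C2*airyai(3^(2/3)*b/3) + C3*airybi(3^(2/3)*b/3), b)


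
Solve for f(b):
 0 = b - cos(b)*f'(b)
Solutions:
 f(b) = C1 + Integral(b/cos(b), b)


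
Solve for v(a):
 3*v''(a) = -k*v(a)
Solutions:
 v(a) = C1*exp(-sqrt(3)*a*sqrt(-k)/3) + C2*exp(sqrt(3)*a*sqrt(-k)/3)


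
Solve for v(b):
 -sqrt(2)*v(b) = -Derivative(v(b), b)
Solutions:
 v(b) = C1*exp(sqrt(2)*b)


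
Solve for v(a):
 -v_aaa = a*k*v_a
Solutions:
 v(a) = C1 + Integral(C2*airyai(a*(-k)^(1/3)) + C3*airybi(a*(-k)^(1/3)), a)


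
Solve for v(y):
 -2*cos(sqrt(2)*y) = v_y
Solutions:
 v(y) = C1 - sqrt(2)*sin(sqrt(2)*y)


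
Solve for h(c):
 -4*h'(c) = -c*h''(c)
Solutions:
 h(c) = C1 + C2*c^5


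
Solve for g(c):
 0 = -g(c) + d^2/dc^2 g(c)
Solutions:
 g(c) = C1*exp(-c) + C2*exp(c)


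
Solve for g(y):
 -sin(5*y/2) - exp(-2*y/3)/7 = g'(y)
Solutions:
 g(y) = C1 + 2*cos(5*y/2)/5 + 3*exp(-2*y/3)/14


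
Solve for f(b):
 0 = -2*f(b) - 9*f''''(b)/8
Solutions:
 f(b) = (C1*sin(sqrt(6)*b/3) + C2*cos(sqrt(6)*b/3))*exp(-sqrt(6)*b/3) + (C3*sin(sqrt(6)*b/3) + C4*cos(sqrt(6)*b/3))*exp(sqrt(6)*b/3)


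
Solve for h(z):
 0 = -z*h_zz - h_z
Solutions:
 h(z) = C1 + C2*log(z)


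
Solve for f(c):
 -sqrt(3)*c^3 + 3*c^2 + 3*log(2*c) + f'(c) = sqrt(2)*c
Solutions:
 f(c) = C1 + sqrt(3)*c^4/4 - c^3 + sqrt(2)*c^2/2 - 3*c*log(c) - c*log(8) + 3*c


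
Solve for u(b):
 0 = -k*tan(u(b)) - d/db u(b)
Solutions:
 u(b) = pi - asin(C1*exp(-b*k))
 u(b) = asin(C1*exp(-b*k))


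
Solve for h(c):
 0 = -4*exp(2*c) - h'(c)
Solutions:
 h(c) = C1 - 2*exp(2*c)


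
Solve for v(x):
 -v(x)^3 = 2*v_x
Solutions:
 v(x) = -sqrt(-1/(C1 - x))
 v(x) = sqrt(-1/(C1 - x))


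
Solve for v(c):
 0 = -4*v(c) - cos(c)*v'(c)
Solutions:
 v(c) = C1*(sin(c)^2 - 2*sin(c) + 1)/(sin(c)^2 + 2*sin(c) + 1)


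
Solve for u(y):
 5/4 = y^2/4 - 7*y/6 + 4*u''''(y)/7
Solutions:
 u(y) = C1 + C2*y + C3*y^2 + C4*y^3 - 7*y^6/5760 + 49*y^5/2880 + 35*y^4/384


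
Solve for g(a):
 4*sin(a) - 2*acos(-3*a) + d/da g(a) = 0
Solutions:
 g(a) = C1 + 2*a*acos(-3*a) + 2*sqrt(1 - 9*a^2)/3 + 4*cos(a)


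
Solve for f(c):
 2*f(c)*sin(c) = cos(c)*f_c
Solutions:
 f(c) = C1/cos(c)^2


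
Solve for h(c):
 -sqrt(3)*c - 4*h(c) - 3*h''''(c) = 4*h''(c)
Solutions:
 h(c) = -sqrt(3)*c/4 + (C1*sin(sqrt(2)*3^(3/4)*c*cos(atan(sqrt(2))/2)/3) + C2*cos(sqrt(2)*3^(3/4)*c*cos(atan(sqrt(2))/2)/3))*exp(-sqrt(2)*3^(3/4)*c*sin(atan(sqrt(2))/2)/3) + (C3*sin(sqrt(2)*3^(3/4)*c*cos(atan(sqrt(2))/2)/3) + C4*cos(sqrt(2)*3^(3/4)*c*cos(atan(sqrt(2))/2)/3))*exp(sqrt(2)*3^(3/4)*c*sin(atan(sqrt(2))/2)/3)


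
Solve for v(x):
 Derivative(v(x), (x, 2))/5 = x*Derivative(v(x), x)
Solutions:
 v(x) = C1 + C2*erfi(sqrt(10)*x/2)


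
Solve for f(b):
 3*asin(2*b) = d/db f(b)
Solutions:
 f(b) = C1 + 3*b*asin(2*b) + 3*sqrt(1 - 4*b^2)/2


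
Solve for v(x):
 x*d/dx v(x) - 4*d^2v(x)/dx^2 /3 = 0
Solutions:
 v(x) = C1 + C2*erfi(sqrt(6)*x/4)


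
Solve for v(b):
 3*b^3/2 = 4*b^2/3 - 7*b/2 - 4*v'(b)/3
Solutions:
 v(b) = C1 - 9*b^4/32 + b^3/3 - 21*b^2/16


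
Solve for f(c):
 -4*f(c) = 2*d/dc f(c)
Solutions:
 f(c) = C1*exp(-2*c)


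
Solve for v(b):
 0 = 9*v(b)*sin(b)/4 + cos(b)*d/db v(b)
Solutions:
 v(b) = C1*cos(b)^(9/4)


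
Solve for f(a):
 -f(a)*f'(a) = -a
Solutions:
 f(a) = -sqrt(C1 + a^2)
 f(a) = sqrt(C1 + a^2)


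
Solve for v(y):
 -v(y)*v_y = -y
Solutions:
 v(y) = -sqrt(C1 + y^2)
 v(y) = sqrt(C1 + y^2)


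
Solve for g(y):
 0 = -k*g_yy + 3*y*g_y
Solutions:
 g(y) = C1 + C2*erf(sqrt(6)*y*sqrt(-1/k)/2)/sqrt(-1/k)


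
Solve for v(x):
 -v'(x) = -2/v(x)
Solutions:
 v(x) = -sqrt(C1 + 4*x)
 v(x) = sqrt(C1 + 4*x)


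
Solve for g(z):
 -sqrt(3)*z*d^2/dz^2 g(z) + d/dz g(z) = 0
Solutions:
 g(z) = C1 + C2*z^(sqrt(3)/3 + 1)


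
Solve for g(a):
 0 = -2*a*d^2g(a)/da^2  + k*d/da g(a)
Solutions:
 g(a) = C1 + a^(re(k)/2 + 1)*(C2*sin(log(a)*Abs(im(k))/2) + C3*cos(log(a)*im(k)/2))


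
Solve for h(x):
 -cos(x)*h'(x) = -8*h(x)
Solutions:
 h(x) = C1*(sin(x)^4 + 4*sin(x)^3 + 6*sin(x)^2 + 4*sin(x) + 1)/(sin(x)^4 - 4*sin(x)^3 + 6*sin(x)^2 - 4*sin(x) + 1)


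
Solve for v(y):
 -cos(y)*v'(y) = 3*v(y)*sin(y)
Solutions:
 v(y) = C1*cos(y)^3


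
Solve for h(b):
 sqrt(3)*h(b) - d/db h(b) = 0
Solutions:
 h(b) = C1*exp(sqrt(3)*b)


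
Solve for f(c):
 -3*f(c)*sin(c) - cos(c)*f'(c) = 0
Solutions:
 f(c) = C1*cos(c)^3


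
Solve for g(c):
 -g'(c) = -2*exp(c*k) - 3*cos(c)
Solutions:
 g(c) = C1 + 3*sin(c) + 2*exp(c*k)/k


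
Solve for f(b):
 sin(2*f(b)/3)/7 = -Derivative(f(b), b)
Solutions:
 b/7 + 3*log(cos(2*f(b)/3) - 1)/4 - 3*log(cos(2*f(b)/3) + 1)/4 = C1


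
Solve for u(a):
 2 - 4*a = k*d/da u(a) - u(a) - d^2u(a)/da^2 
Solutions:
 u(a) = C1*exp(a*(k - sqrt(k^2 - 4))/2) + C2*exp(a*(k + sqrt(k^2 - 4))/2) + 4*a + 4*k - 2


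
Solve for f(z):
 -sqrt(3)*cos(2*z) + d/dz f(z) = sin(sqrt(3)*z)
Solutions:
 f(z) = C1 + sqrt(3)*sin(2*z)/2 - sqrt(3)*cos(sqrt(3)*z)/3


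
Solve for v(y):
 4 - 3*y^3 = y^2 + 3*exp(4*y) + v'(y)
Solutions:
 v(y) = C1 - 3*y^4/4 - y^3/3 + 4*y - 3*exp(4*y)/4


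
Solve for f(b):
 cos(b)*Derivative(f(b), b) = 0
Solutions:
 f(b) = C1


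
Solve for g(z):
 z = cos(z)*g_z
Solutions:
 g(z) = C1 + Integral(z/cos(z), z)


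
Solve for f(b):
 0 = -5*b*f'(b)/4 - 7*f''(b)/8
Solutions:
 f(b) = C1 + C2*erf(sqrt(35)*b/7)


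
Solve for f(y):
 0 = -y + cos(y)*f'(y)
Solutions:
 f(y) = C1 + Integral(y/cos(y), y)


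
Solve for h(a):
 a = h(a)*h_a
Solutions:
 h(a) = -sqrt(C1 + a^2)
 h(a) = sqrt(C1 + a^2)


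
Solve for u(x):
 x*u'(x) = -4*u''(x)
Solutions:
 u(x) = C1 + C2*erf(sqrt(2)*x/4)


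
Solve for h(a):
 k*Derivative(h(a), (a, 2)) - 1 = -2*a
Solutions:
 h(a) = C1 + C2*a - a^3/(3*k) + a^2/(2*k)


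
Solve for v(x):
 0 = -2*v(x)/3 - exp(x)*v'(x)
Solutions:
 v(x) = C1*exp(2*exp(-x)/3)


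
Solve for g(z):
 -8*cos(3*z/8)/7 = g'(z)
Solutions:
 g(z) = C1 - 64*sin(3*z/8)/21


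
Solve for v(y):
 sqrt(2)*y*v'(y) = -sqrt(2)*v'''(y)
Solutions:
 v(y) = C1 + Integral(C2*airyai(-y) + C3*airybi(-y), y)


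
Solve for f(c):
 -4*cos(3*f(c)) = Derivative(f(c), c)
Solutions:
 f(c) = -asin((C1 + exp(24*c))/(C1 - exp(24*c)))/3 + pi/3
 f(c) = asin((C1 + exp(24*c))/(C1 - exp(24*c)))/3


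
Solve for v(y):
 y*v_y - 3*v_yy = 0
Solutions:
 v(y) = C1 + C2*erfi(sqrt(6)*y/6)


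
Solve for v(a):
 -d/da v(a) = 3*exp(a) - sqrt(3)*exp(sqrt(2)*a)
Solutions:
 v(a) = C1 - 3*exp(a) + sqrt(6)*exp(sqrt(2)*a)/2


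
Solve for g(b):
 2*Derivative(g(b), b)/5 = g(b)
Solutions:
 g(b) = C1*exp(5*b/2)


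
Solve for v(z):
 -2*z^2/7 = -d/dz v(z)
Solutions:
 v(z) = C1 + 2*z^3/21


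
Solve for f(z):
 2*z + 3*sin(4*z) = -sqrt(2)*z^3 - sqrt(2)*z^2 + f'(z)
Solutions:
 f(z) = C1 + sqrt(2)*z^4/4 + sqrt(2)*z^3/3 + z^2 - 3*cos(4*z)/4


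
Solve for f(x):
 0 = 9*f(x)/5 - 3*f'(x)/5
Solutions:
 f(x) = C1*exp(3*x)


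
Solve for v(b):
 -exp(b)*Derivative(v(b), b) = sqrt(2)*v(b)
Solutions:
 v(b) = C1*exp(sqrt(2)*exp(-b))


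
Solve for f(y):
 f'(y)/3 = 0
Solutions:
 f(y) = C1


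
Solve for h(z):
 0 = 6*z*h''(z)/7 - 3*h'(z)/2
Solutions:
 h(z) = C1 + C2*z^(11/4)


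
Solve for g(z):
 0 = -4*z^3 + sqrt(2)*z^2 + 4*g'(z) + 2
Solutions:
 g(z) = C1 + z^4/4 - sqrt(2)*z^3/12 - z/2


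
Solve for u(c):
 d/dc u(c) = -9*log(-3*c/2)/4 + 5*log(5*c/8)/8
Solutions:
 u(c) = C1 - 13*c*log(c)/8 + c*(-18*log(3) + 3*log(2) + 5*log(5) + 13 - 18*I*pi)/8


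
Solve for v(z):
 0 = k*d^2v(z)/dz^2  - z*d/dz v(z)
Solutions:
 v(z) = C1 + C2*erf(sqrt(2)*z*sqrt(-1/k)/2)/sqrt(-1/k)


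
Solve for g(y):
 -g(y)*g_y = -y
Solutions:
 g(y) = -sqrt(C1 + y^2)
 g(y) = sqrt(C1 + y^2)


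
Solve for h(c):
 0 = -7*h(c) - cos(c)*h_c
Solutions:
 h(c) = C1*sqrt(sin(c) - 1)*(sin(c)^3 - 3*sin(c)^2 + 3*sin(c) - 1)/(sqrt(sin(c) + 1)*(sin(c)^3 + 3*sin(c)^2 + 3*sin(c) + 1))


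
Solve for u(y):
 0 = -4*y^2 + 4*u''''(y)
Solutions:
 u(y) = C1 + C2*y + C3*y^2 + C4*y^3 + y^6/360


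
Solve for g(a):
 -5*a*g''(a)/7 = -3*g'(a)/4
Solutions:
 g(a) = C1 + C2*a^(41/20)


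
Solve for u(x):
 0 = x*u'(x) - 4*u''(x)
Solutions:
 u(x) = C1 + C2*erfi(sqrt(2)*x/4)


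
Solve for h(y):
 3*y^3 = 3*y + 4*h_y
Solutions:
 h(y) = C1 + 3*y^4/16 - 3*y^2/8


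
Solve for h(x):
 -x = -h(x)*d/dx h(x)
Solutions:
 h(x) = -sqrt(C1 + x^2)
 h(x) = sqrt(C1 + x^2)


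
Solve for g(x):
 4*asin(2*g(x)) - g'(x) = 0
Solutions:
 Integral(1/asin(2*_y), (_y, g(x))) = C1 + 4*x


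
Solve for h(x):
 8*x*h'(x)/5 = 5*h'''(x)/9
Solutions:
 h(x) = C1 + Integral(C2*airyai(2*3^(2/3)*5^(1/3)*x/5) + C3*airybi(2*3^(2/3)*5^(1/3)*x/5), x)


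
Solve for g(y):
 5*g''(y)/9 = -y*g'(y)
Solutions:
 g(y) = C1 + C2*erf(3*sqrt(10)*y/10)


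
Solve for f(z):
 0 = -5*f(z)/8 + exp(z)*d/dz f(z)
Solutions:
 f(z) = C1*exp(-5*exp(-z)/8)


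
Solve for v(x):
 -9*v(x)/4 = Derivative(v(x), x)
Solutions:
 v(x) = C1*exp(-9*x/4)


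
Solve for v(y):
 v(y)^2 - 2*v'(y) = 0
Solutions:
 v(y) = -2/(C1 + y)


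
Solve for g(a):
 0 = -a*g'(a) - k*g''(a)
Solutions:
 g(a) = C1 + C2*sqrt(k)*erf(sqrt(2)*a*sqrt(1/k)/2)


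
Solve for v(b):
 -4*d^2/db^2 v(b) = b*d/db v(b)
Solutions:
 v(b) = C1 + C2*erf(sqrt(2)*b/4)


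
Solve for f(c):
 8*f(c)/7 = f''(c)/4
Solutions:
 f(c) = C1*exp(-4*sqrt(14)*c/7) + C2*exp(4*sqrt(14)*c/7)


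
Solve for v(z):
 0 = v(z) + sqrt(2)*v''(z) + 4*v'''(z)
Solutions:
 v(z) = C1*exp(z*(-2*sqrt(2) + 2^(2/3)/(sqrt(2) + 108 + sqrt(-2 + (sqrt(2) + 108)^2))^(1/3) + 2^(1/3)*(sqrt(2) + 108 + sqrt(-2 + (sqrt(2) + 108)^2))^(1/3))/24)*sin(2^(1/3)*sqrt(3)*z*(-(sqrt(2) + 108 + sqrt(-2 + (sqrt(2) + 108)^2))^(1/3) + 2^(1/3)/(sqrt(2) + 108 + sqrt(-2 + (sqrt(2) + 108)^2))^(1/3))/24) + C2*exp(z*(-2*sqrt(2) + 2^(2/3)/(sqrt(2) + 108 + sqrt(-2 + (sqrt(2) + 108)^2))^(1/3) + 2^(1/3)*(sqrt(2) + 108 + sqrt(-2 + (sqrt(2) + 108)^2))^(1/3))/24)*cos(2^(1/3)*sqrt(3)*z*(-(sqrt(2) + 108 + sqrt(-2 + (sqrt(2) + 108)^2))^(1/3) + 2^(1/3)/(sqrt(2) + 108 + sqrt(-2 + (sqrt(2) + 108)^2))^(1/3))/24) + C3*exp(-z*(2^(2/3)/(sqrt(2) + 108 + sqrt(-2 + (sqrt(2) + 108)^2))^(1/3) + sqrt(2) + 2^(1/3)*(sqrt(2) + 108 + sqrt(-2 + (sqrt(2) + 108)^2))^(1/3))/12)


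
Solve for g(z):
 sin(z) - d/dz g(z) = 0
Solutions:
 g(z) = C1 - cos(z)


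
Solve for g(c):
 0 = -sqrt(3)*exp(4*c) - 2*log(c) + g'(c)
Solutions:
 g(c) = C1 + 2*c*log(c) - 2*c + sqrt(3)*exp(4*c)/4


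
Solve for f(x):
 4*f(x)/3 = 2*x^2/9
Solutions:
 f(x) = x^2/6


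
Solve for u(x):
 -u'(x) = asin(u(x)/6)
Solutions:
 Integral(1/asin(_y/6), (_y, u(x))) = C1 - x


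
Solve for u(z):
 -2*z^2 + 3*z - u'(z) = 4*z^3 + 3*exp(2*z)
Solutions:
 u(z) = C1 - z^4 - 2*z^3/3 + 3*z^2/2 - 3*exp(2*z)/2


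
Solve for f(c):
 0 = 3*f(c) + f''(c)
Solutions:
 f(c) = C1*sin(sqrt(3)*c) + C2*cos(sqrt(3)*c)


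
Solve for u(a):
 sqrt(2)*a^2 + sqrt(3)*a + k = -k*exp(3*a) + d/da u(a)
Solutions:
 u(a) = C1 + sqrt(2)*a^3/3 + sqrt(3)*a^2/2 + a*k + k*exp(3*a)/3


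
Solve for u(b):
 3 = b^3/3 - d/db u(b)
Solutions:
 u(b) = C1 + b^4/12 - 3*b


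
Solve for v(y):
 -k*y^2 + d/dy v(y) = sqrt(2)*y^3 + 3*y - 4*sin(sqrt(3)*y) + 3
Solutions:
 v(y) = C1 + k*y^3/3 + sqrt(2)*y^4/4 + 3*y^2/2 + 3*y + 4*sqrt(3)*cos(sqrt(3)*y)/3


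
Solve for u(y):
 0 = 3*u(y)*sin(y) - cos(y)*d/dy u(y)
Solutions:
 u(y) = C1/cos(y)^3


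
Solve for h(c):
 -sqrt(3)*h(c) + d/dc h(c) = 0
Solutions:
 h(c) = C1*exp(sqrt(3)*c)


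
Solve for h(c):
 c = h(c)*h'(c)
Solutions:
 h(c) = -sqrt(C1 + c^2)
 h(c) = sqrt(C1 + c^2)


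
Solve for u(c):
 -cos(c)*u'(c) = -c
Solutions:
 u(c) = C1 + Integral(c/cos(c), c)


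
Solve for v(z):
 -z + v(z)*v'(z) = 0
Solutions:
 v(z) = -sqrt(C1 + z^2)
 v(z) = sqrt(C1 + z^2)


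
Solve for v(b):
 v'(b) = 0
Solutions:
 v(b) = C1


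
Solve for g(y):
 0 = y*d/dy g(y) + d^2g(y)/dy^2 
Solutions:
 g(y) = C1 + C2*erf(sqrt(2)*y/2)


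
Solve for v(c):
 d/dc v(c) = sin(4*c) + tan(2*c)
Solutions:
 v(c) = C1 - log(cos(2*c))/2 - cos(4*c)/4


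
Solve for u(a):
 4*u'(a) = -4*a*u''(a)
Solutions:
 u(a) = C1 + C2*log(a)


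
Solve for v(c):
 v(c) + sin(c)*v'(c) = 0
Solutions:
 v(c) = C1*sqrt(cos(c) + 1)/sqrt(cos(c) - 1)


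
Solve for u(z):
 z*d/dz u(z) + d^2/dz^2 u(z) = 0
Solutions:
 u(z) = C1 + C2*erf(sqrt(2)*z/2)


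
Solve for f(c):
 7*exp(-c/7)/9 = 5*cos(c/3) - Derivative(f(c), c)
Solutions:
 f(c) = C1 + 15*sin(c/3) + 49*exp(-c/7)/9


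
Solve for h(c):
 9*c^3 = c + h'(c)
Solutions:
 h(c) = C1 + 9*c^4/4 - c^2/2


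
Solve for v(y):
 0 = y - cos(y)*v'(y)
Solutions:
 v(y) = C1 + Integral(y/cos(y), y)


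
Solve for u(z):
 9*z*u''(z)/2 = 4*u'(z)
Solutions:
 u(z) = C1 + C2*z^(17/9)


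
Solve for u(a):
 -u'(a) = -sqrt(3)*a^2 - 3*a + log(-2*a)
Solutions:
 u(a) = C1 + sqrt(3)*a^3/3 + 3*a^2/2 - a*log(-a) + a*(1 - log(2))


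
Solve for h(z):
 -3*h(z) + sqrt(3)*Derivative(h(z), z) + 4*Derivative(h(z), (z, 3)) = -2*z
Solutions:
 h(z) = C1*exp(-z*(-3^(5/6)/(9 + sqrt(sqrt(3) + 81))^(1/3) + 3^(2/3)*(9 + sqrt(sqrt(3) + 81))^(1/3))/12)*sin(z*(3^(1/3)/(9 + sqrt(sqrt(3) + 81))^(1/3) + 3^(1/6)*(9 + sqrt(sqrt(3) + 81))^(1/3))/4) + C2*exp(-z*(-3^(5/6)/(9 + sqrt(sqrt(3) + 81))^(1/3) + 3^(2/3)*(9 + sqrt(sqrt(3) + 81))^(1/3))/12)*cos(z*(3^(1/3)/(9 + sqrt(sqrt(3) + 81))^(1/3) + 3^(1/6)*(9 + sqrt(sqrt(3) + 81))^(1/3))/4) + C3*exp(z*(-3^(5/6)/(9 + sqrt(sqrt(3) + 81))^(1/3) + 3^(2/3)*(9 + sqrt(sqrt(3) + 81))^(1/3))/6) + 2*z/3 + 2*sqrt(3)/9


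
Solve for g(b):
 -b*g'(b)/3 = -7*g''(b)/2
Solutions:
 g(b) = C1 + C2*erfi(sqrt(21)*b/21)


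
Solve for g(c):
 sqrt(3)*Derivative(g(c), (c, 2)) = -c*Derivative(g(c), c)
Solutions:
 g(c) = C1 + C2*erf(sqrt(2)*3^(3/4)*c/6)


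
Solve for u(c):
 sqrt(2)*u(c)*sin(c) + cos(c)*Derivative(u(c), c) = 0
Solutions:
 u(c) = C1*cos(c)^(sqrt(2))


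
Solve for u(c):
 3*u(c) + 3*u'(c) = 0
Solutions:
 u(c) = C1*exp(-c)


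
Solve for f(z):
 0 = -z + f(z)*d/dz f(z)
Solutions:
 f(z) = -sqrt(C1 + z^2)
 f(z) = sqrt(C1 + z^2)


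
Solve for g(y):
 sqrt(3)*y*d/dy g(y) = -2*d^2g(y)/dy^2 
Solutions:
 g(y) = C1 + C2*erf(3^(1/4)*y/2)


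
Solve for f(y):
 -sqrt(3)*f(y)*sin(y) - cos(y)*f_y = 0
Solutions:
 f(y) = C1*cos(y)^(sqrt(3))


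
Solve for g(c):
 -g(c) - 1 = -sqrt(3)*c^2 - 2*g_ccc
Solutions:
 g(c) = C3*exp(2^(2/3)*c/2) + sqrt(3)*c^2 + (C1*sin(2^(2/3)*sqrt(3)*c/4) + C2*cos(2^(2/3)*sqrt(3)*c/4))*exp(-2^(2/3)*c/4) - 1


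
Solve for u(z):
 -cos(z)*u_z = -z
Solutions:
 u(z) = C1 + Integral(z/cos(z), z)


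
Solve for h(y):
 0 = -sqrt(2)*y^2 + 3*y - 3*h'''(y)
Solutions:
 h(y) = C1 + C2*y + C3*y^2 - sqrt(2)*y^5/180 + y^4/24


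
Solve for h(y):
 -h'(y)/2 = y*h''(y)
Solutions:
 h(y) = C1 + C2*sqrt(y)


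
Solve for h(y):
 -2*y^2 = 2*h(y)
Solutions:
 h(y) = -y^2


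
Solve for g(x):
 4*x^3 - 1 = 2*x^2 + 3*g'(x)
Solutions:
 g(x) = C1 + x^4/3 - 2*x^3/9 - x/3


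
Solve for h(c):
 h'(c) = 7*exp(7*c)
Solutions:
 h(c) = C1 + exp(7*c)


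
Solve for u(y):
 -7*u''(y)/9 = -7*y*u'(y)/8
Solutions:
 u(y) = C1 + C2*erfi(3*y/4)


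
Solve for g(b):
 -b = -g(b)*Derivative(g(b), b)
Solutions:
 g(b) = -sqrt(C1 + b^2)
 g(b) = sqrt(C1 + b^2)


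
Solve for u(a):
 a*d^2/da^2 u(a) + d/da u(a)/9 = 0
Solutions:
 u(a) = C1 + C2*a^(8/9)


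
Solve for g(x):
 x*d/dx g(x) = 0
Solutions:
 g(x) = C1


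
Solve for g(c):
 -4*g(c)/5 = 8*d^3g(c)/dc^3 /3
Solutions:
 g(c) = C3*exp(-10^(2/3)*3^(1/3)*c/10) + (C1*sin(10^(2/3)*3^(5/6)*c/20) + C2*cos(10^(2/3)*3^(5/6)*c/20))*exp(10^(2/3)*3^(1/3)*c/20)


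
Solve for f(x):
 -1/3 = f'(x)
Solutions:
 f(x) = C1 - x/3


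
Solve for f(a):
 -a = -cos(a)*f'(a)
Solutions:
 f(a) = C1 + Integral(a/cos(a), a)


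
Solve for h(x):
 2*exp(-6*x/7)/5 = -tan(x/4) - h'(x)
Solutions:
 h(x) = C1 - 2*log(tan(x/4)^2 + 1) + 7*exp(-6*x/7)/15


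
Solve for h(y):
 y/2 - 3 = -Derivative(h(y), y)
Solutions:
 h(y) = C1 - y^2/4 + 3*y


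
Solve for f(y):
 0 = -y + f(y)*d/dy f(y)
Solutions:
 f(y) = -sqrt(C1 + y^2)
 f(y) = sqrt(C1 + y^2)


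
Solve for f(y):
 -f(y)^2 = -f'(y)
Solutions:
 f(y) = -1/(C1 + y)


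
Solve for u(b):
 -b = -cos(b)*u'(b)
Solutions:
 u(b) = C1 + Integral(b/cos(b), b)


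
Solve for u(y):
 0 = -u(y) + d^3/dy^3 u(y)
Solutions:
 u(y) = C3*exp(y) + (C1*sin(sqrt(3)*y/2) + C2*cos(sqrt(3)*y/2))*exp(-y/2)


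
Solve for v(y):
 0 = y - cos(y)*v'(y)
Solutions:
 v(y) = C1 + Integral(y/cos(y), y)


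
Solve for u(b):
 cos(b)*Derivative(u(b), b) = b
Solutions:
 u(b) = C1 + Integral(b/cos(b), b)


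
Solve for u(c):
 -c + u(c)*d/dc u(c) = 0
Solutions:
 u(c) = -sqrt(C1 + c^2)
 u(c) = sqrt(C1 + c^2)


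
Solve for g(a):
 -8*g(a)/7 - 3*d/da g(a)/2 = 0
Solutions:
 g(a) = C1*exp(-16*a/21)


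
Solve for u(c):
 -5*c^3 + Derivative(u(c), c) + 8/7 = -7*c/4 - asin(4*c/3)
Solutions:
 u(c) = C1 + 5*c^4/4 - 7*c^2/8 - c*asin(4*c/3) - 8*c/7 - sqrt(9 - 16*c^2)/4


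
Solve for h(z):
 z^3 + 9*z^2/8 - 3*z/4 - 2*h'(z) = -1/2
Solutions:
 h(z) = C1 + z^4/8 + 3*z^3/16 - 3*z^2/16 + z/4


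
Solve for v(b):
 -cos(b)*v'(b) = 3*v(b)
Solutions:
 v(b) = C1*(sin(b) - 1)^(3/2)/(sin(b) + 1)^(3/2)


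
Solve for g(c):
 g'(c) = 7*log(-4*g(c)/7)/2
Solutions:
 -2*Integral(1/(log(-_y) - log(7) + 2*log(2)), (_y, g(c)))/7 = C1 - c


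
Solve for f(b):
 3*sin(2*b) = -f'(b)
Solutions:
 f(b) = C1 + 3*cos(2*b)/2


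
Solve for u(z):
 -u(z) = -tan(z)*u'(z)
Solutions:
 u(z) = C1*sin(z)


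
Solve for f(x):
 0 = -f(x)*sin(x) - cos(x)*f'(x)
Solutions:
 f(x) = C1*cos(x)


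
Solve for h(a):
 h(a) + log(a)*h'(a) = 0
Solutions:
 h(a) = C1*exp(-li(a))


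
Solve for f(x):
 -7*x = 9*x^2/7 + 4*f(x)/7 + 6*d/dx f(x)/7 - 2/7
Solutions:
 f(x) = C1*exp(-2*x/3) - 9*x^2/4 - 11*x/2 + 35/4


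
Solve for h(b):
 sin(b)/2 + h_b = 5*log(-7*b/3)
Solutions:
 h(b) = C1 + 5*b*log(-b) - 5*b*log(3) - 5*b + 5*b*log(7) + cos(b)/2


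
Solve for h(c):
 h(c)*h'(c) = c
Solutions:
 h(c) = -sqrt(C1 + c^2)
 h(c) = sqrt(C1 + c^2)


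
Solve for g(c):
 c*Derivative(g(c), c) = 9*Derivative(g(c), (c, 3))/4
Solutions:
 g(c) = C1 + Integral(C2*airyai(2^(2/3)*3^(1/3)*c/3) + C3*airybi(2^(2/3)*3^(1/3)*c/3), c)


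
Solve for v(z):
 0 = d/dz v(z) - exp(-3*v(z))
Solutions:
 v(z) = log(C1 + 3*z)/3
 v(z) = log((-3^(1/3) - 3^(5/6)*I)*(C1 + z)^(1/3)/2)
 v(z) = log((-3^(1/3) + 3^(5/6)*I)*(C1 + z)^(1/3)/2)


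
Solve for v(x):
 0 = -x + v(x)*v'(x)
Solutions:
 v(x) = -sqrt(C1 + x^2)
 v(x) = sqrt(C1 + x^2)


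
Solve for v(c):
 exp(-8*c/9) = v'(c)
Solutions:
 v(c) = C1 - 9*exp(-8*c/9)/8


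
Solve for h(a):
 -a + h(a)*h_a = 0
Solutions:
 h(a) = -sqrt(C1 + a^2)
 h(a) = sqrt(C1 + a^2)


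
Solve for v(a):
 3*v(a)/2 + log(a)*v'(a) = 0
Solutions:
 v(a) = C1*exp(-3*li(a)/2)


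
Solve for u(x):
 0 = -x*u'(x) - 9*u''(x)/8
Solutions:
 u(x) = C1 + C2*erf(2*x/3)


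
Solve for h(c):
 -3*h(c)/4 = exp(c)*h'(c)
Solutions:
 h(c) = C1*exp(3*exp(-c)/4)


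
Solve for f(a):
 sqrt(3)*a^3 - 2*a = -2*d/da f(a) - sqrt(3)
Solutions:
 f(a) = C1 - sqrt(3)*a^4/8 + a^2/2 - sqrt(3)*a/2


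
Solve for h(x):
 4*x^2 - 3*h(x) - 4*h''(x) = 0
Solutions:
 h(x) = C1*sin(sqrt(3)*x/2) + C2*cos(sqrt(3)*x/2) + 4*x^2/3 - 32/9


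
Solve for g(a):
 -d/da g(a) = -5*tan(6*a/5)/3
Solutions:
 g(a) = C1 - 25*log(cos(6*a/5))/18


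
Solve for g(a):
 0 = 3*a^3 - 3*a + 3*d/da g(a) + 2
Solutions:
 g(a) = C1 - a^4/4 + a^2/2 - 2*a/3


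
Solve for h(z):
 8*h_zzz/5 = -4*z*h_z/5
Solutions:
 h(z) = C1 + Integral(C2*airyai(-2^(2/3)*z/2) + C3*airybi(-2^(2/3)*z/2), z)


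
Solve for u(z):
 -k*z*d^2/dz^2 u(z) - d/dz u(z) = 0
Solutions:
 u(z) = C1 + z^(((re(k) - 1)*re(k) + im(k)^2)/(re(k)^2 + im(k)^2))*(C2*sin(log(z)*Abs(im(k))/(re(k)^2 + im(k)^2)) + C3*cos(log(z)*im(k)/(re(k)^2 + im(k)^2)))


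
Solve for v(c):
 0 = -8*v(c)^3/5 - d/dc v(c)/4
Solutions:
 v(c) = -sqrt(10)*sqrt(-1/(C1 - 32*c))/2
 v(c) = sqrt(10)*sqrt(-1/(C1 - 32*c))/2


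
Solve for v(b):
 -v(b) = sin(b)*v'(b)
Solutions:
 v(b) = C1*sqrt(cos(b) + 1)/sqrt(cos(b) - 1)


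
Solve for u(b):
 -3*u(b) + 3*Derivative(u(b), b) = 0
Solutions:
 u(b) = C1*exp(b)


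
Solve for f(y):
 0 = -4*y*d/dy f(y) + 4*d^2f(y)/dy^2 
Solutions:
 f(y) = C1 + C2*erfi(sqrt(2)*y/2)


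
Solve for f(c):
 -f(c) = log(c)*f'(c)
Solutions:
 f(c) = C1*exp(-li(c))


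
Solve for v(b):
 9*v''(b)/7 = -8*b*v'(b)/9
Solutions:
 v(b) = C1 + C2*erf(2*sqrt(7)*b/9)


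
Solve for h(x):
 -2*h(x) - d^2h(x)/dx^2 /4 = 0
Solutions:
 h(x) = C1*sin(2*sqrt(2)*x) + C2*cos(2*sqrt(2)*x)


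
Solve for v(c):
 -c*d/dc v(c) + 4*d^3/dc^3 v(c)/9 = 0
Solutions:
 v(c) = C1 + Integral(C2*airyai(2^(1/3)*3^(2/3)*c/2) + C3*airybi(2^(1/3)*3^(2/3)*c/2), c)


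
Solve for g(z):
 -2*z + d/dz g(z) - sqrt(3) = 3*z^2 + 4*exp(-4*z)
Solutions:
 g(z) = C1 + z^3 + z^2 + sqrt(3)*z - exp(-4*z)


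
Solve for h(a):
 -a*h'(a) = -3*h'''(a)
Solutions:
 h(a) = C1 + Integral(C2*airyai(3^(2/3)*a/3) + C3*airybi(3^(2/3)*a/3), a)


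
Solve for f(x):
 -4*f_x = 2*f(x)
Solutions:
 f(x) = C1*exp(-x/2)


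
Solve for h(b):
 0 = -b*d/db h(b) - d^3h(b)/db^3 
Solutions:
 h(b) = C1 + Integral(C2*airyai(-b) + C3*airybi(-b), b)


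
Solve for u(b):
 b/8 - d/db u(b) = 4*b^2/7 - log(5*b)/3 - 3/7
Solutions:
 u(b) = C1 - 4*b^3/21 + b^2/16 + b*log(b)/3 + 2*b/21 + b*log(5)/3


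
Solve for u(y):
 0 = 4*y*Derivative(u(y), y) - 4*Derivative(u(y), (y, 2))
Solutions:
 u(y) = C1 + C2*erfi(sqrt(2)*y/2)


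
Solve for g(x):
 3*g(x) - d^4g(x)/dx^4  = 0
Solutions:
 g(x) = C1*exp(-3^(1/4)*x) + C2*exp(3^(1/4)*x) + C3*sin(3^(1/4)*x) + C4*cos(3^(1/4)*x)


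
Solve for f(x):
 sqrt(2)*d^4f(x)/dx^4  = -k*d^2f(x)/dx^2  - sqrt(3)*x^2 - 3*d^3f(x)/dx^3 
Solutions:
 f(x) = C1 + C2*x + C3*exp(sqrt(2)*x*(sqrt(-4*sqrt(2)*k + 9) - 3)/4) + C4*exp(-sqrt(2)*x*(sqrt(-4*sqrt(2)*k + 9) + 3)/4) - sqrt(3)*x^4/(12*k) + sqrt(3)*x^3/k^2 + x^2*(sqrt(6) - 9*sqrt(3)/k)/k^2


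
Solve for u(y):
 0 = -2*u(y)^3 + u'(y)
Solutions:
 u(y) = -sqrt(2)*sqrt(-1/(C1 + 2*y))/2
 u(y) = sqrt(2)*sqrt(-1/(C1 + 2*y))/2


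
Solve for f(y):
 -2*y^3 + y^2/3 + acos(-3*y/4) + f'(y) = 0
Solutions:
 f(y) = C1 + y^4/2 - y^3/9 - y*acos(-3*y/4) - sqrt(16 - 9*y^2)/3


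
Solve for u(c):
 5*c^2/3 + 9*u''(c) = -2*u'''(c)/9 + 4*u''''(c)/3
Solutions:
 u(c) = C1 + C2*c + C3*exp(c*(1 - sqrt(973))/12) + C4*exp(c*(1 + sqrt(973))/12) - 5*c^4/324 + 10*c^3/6561 - 4880*c^2/177147


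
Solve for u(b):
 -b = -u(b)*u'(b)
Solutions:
 u(b) = -sqrt(C1 + b^2)
 u(b) = sqrt(C1 + b^2)


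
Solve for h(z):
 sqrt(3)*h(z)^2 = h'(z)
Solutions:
 h(z) = -1/(C1 + sqrt(3)*z)


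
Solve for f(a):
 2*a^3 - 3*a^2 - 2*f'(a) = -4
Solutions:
 f(a) = C1 + a^4/4 - a^3/2 + 2*a


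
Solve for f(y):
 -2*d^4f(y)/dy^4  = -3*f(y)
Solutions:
 f(y) = C1*exp(-2^(3/4)*3^(1/4)*y/2) + C2*exp(2^(3/4)*3^(1/4)*y/2) + C3*sin(2^(3/4)*3^(1/4)*y/2) + C4*cos(2^(3/4)*3^(1/4)*y/2)


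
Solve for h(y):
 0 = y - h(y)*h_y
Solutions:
 h(y) = -sqrt(C1 + y^2)
 h(y) = sqrt(C1 + y^2)


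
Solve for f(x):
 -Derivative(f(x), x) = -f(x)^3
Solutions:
 f(x) = -sqrt(2)*sqrt(-1/(C1 + x))/2
 f(x) = sqrt(2)*sqrt(-1/(C1 + x))/2


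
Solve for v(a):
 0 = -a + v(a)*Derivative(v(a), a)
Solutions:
 v(a) = -sqrt(C1 + a^2)
 v(a) = sqrt(C1 + a^2)
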